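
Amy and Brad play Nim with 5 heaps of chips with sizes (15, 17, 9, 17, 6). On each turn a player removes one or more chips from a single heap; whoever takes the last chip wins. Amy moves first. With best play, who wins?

Brad wins

Nim-sum: 15 XOR 17 XOR 9 XOR 17 XOR 6 = 0.
The nim-sum is 0, so this is a P-position: the player to move is in a losing position under optimal play; Amy is about to move from it and so loses — Brad wins.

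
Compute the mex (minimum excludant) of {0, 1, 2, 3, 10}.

4

The values 0, 1, 2, 3 are all present; 4 is the first non-negative integer missing from the set.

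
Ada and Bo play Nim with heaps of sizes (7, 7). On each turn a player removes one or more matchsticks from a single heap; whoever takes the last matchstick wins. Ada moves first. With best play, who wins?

Bo wins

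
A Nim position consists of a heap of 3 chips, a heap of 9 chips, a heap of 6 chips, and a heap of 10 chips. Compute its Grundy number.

6

Compute the nim-sum pairwise:
3 XOR 9 = 10
10 XOR 6 = 12
12 XOR 10 = 6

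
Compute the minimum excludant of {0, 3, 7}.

0 is in the set but 1 is not, so the mex is 1.

1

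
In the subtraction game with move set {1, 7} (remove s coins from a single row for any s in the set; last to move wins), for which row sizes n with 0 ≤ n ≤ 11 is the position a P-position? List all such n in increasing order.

0, 2, 4, 6, 8, 10

Build the Grundy sequence with g(k) = mex{g(k−s) : s ∈ {1, 7}, s ≤ k}:
g(0) = mex{} = 0
g(1) = mex{0} = 1
g(2) = mex{1} = 0
g(3) = mex{0} = 1
g(4) = mex{1} = 0
g(5) = mex{0} = 1
g(6) = mex{1} = 0
g(7) = mex{0} = 1
g(8) = mex{1} = 0
g(9) = mex{0} = 1
g(10) = mex{1} = 0
g(11) = mex{0} = 1
The P-positions (g = 0) in 0..11 are 0, 2, 4, 6, 8, 10.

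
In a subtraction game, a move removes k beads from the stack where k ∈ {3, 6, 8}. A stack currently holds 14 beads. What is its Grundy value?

1

Build the Grundy sequence with g(k) = mex{g(k−s) : s ∈ {3, 6, 8}, s ≤ k}:
g(0) = mex{} = 0
g(1) = mex{} = 0
g(2) = mex{} = 0
g(3) = mex{0} = 1
g(4) = mex{0} = 1
g(5) = mex{0} = 1
g(6) = mex{0,1} = 2
g(7) = mex{0,1} = 2
g(8) = mex{0,1} = 2
g(9) = mex{0,1,2} = 3
g(10) = mex{0,1,2} = 3
g(11) = mex{1,2} = 0
g(12) = mex{1,2,3} = 0
g(13) = mex{1,2,3} = 0
g(14) = mex{0,2} = 1
So g(14) = 1.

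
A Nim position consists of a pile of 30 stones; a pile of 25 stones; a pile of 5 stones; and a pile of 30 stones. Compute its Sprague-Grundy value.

28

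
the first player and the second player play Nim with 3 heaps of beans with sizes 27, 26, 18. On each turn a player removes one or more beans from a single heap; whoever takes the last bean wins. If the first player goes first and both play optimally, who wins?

the first player wins

Write each in binary and XOR column by column:
  11011  (27)
  11010  (26)
  10010  (18)
  -----
  10011  (19)
The nim-sum is 19 ≠ 0, so this is an N-position: the player to move can win; the first player has a winning move.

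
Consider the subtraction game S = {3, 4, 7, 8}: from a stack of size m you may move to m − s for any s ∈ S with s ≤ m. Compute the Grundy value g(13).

Compute g(0), g(1), … for moves {3, 4, 7, 8}:
k:     0  1  2  3  4  5  6  7  8  9 10 11 12 13
g(k):  0  0  0  1  1  1  2  2  2  3  3  0  0  0
So g(13) = 0.

0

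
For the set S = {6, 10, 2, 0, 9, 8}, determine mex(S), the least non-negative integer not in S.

1

0 is in the set but 1 is not, so the mex is 1.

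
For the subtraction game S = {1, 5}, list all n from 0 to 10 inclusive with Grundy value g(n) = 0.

0, 2, 4, 6, 8, 10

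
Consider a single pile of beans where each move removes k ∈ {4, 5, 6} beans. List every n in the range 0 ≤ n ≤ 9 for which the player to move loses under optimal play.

0, 1, 2, 3

Compute g(0), g(1), … for moves {4, 5, 6}:
k:     0  1  2  3  4  5  6  7  8  9
g(k):  0  0  0  0  1  1  1  1  2  2
The P-positions (g = 0) in 0..9 are 0, 1, 2, 3.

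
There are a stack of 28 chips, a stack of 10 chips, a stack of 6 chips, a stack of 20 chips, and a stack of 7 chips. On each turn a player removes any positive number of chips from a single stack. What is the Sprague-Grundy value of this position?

3

Nim-sum: 28 XOR 10 XOR 6 XOR 20 XOR 7 = 3.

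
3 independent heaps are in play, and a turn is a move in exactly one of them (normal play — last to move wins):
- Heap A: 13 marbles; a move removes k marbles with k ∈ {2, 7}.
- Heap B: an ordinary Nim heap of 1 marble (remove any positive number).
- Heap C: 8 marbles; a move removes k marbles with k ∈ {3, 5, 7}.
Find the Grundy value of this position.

Build the Grundy sequence for heap A with g(k) = mex{g(k−s) : s ∈ {2, 7}, s ≤ k}:
g(0) = mex{} = 0
g(1) = mex{} = 0
g(2) = mex{0} = 1
g(3) = mex{0} = 1
g(4) = mex{1} = 0
g(5) = mex{1} = 0
g(6) = mex{0} = 1
g(7) = mex{0} = 1
g(8) = mex{0,1} = 2
g(9) = mex{1} = 0
g(10) = mex{1,2} = 0
g(11) = mex{0} = 1
g(12) = mex{0} = 1
g(13) = mex{1} = 0
So g(13) = 0.
Heap B is a plain Nim heap of size 1, so its Grundy value is 1.
Grundy values for heap C (subtraction set {3, 5, 7}):
k:     0  1  2  3  4  5  6  7  8
g(k):  0  0  0  1  1  1  2  2  2
So g(8) = 2.
By the Sprague-Grundy theorem, the Grundy value of a sum of independent games is the XOR of the component values.
Combined value = 0 ⊕ 1 ⊕ 2 = 3.

3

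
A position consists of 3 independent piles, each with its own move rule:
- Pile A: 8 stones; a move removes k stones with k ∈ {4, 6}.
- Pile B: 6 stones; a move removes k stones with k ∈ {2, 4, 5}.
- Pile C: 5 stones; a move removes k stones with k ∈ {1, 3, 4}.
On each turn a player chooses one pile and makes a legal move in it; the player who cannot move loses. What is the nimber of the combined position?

Grundy values for pile A (subtraction set {4, 6}):
k:     0  1  2  3  4  5  6  7  8
g(k):  0  0  0  0  1  1  1  1  2
So g(8) = 2.
Build the Grundy sequence for pile B with g(k) = mex{g(k−s) : s ∈ {2, 4, 5}, s ≤ k}:
g(0) = mex{} = 0
g(1) = mex{} = 0
g(2) = mex{0} = 1
g(3) = mex{0} = 1
g(4) = mex{0,1} = 2
g(5) = mex{0,1} = 2
g(6) = mex{0,1,2} = 3
So g(6) = 3.
Grundy values for pile C (subtraction set {1, 3, 4}):
g(0) = mex{} = 0
g(1) = mex{0} = 1
g(2) = mex{1} = 0
g(3) = mex{0} = 1
g(4) = mex{0,1} = 2
g(5) = mex{0,1,2} = 3
So g(5) = 3.
By the Sprague-Grundy theorem, the Grundy value of a sum of independent games is the XOR of the component values.
Combined value = 2 ⊕ 3 ⊕ 3 = 2.

2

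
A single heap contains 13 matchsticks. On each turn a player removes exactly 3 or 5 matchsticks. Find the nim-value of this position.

1

Grundy values for subtraction set {3, 5}:
k:     0  1  2  3  4  5  6  7  8  9 10 11 12 13
g(k):  0  0  0  1  1  1  2  2  0  0  0  1  1  1
So g(13) = 1.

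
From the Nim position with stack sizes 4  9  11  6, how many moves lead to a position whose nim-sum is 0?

0

Compute the nim-sum pairwise:
4 ⊕ 9 = 13
13 ⊕ 11 = 6
6 ⊕ 6 = 0
The nim-sum is already 0, so every move leaves a nonzero nim-sum — there are no winning moves.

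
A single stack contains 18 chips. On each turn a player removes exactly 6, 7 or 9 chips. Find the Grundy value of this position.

Grundy values for subtraction set {6, 7, 9}:
k:     0  1  2  3  4  5  6  7  8  9 10 11 12 13 14 15 16 17 18
g(k):  0  0  0  0  0  0  1  1  1  1  1  1  2  2  2  0  0  0  0
So g(18) = 0.

0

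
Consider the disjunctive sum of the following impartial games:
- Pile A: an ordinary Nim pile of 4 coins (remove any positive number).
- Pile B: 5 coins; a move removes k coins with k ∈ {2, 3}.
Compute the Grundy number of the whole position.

4

Pile A is a plain Nim pile of size 4, so its Grundy value is 4.
Grundy values for pile B (subtraction set {2, 3}):
g(0) = mex{} = 0
g(1) = mex{} = 0
g(2) = mex{0} = 1
g(3) = mex{0} = 1
g(4) = mex{0,1} = 2
g(5) = mex{1} = 0
So g(5) = 0.
The value of a disjunctive sum is the nim-sum of the parts.
Combined value = 4 ⊕ 0 = 4.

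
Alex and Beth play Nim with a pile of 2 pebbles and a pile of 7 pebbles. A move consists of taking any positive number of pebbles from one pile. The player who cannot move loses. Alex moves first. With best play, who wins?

Nim-sum: 2 XOR 7 = 5.
The nim-sum is 5 ≠ 0, so this is an N-position: the player to move can win; Alex has a winning move.

Alex wins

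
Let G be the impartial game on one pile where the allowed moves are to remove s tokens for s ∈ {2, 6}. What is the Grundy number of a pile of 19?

1

Build the Grundy sequence with g(k) = mex{g(k−s) : s ∈ {2, 6}, s ≤ k}:
k:     0  1  2  3  4  5  6  7  8  9 10 11 12 13 14 15 16 17 18 19
g(k):  0  0  1  1  0  0  1  1  0  0  1  1  0  0  1  1  0  0  1  1
So g(19) = 1.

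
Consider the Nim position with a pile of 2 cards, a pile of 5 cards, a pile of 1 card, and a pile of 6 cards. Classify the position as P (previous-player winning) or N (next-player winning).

Nim-sum: 2 XOR 5 XOR 1 XOR 6 = 0.
The nim-sum is 0, so this is a P-position: the player to move is in a losing position under optimal play.

P-position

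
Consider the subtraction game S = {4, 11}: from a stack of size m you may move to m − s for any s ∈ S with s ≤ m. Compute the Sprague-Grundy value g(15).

Compute g(0), g(1), … for moves {4, 11}:
k:     0  1  2  3  4  5  6  7  8  9 10 11 12 13 14 15
g(k):  0  0  0  0  1  1  1  1  0  0  0  2  1  1  1  0
So g(15) = 0.

0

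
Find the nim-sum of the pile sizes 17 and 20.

5

Compute the nim-sum pairwise:
17 ⊕ 20 = 5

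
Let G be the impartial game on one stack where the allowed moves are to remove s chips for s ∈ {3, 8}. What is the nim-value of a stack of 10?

1

Compute g(0), g(1), … for moves {3, 8}:
g(0) = mex{} = 0
g(1) = mex{} = 0
g(2) = mex{} = 0
g(3) = mex{0} = 1
g(4) = mex{0} = 1
g(5) = mex{0} = 1
g(6) = mex{1} = 0
g(7) = mex{1} = 0
g(8) = mex{0,1} = 2
g(9) = mex{0} = 1
g(10) = mex{0} = 1
So g(10) = 1.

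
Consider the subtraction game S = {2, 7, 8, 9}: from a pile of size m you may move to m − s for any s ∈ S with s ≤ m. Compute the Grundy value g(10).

Build the Grundy sequence with g(k) = mex{g(k−s) : s ∈ {2, 7, 8, 9}, s ≤ k}:
g(0) = mex{} = 0
g(1) = mex{} = 0
g(2) = mex{0} = 1
g(3) = mex{0} = 1
g(4) = mex{1} = 0
g(5) = mex{1} = 0
g(6) = mex{0} = 1
g(7) = mex{0} = 1
g(8) = mex{0,1} = 2
g(9) = mex{0,1} = 2
g(10) = mex{0,1,2} = 3
So g(10) = 3.

3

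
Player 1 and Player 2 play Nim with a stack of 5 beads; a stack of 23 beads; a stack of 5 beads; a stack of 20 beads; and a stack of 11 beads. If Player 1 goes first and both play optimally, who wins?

Player 1 wins

Compute the nim-sum pairwise:
5 XOR 23 = 18
18 XOR 5 = 23
23 XOR 20 = 3
3 XOR 11 = 8
The nim-sum is 8 ≠ 0, so this is an N-position: the player to move can win; Player 1 has a winning move.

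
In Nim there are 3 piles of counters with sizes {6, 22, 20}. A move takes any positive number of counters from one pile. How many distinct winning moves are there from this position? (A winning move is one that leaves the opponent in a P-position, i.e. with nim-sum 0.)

Compute the nim-sum pairwise:
6 ⊕ 22 = 16
16 ⊕ 20 = 4
The overall nim-sum is X = 4. A pile of size p has a winning move iff p XOR X < p (reduce it to p XOR X).
  6: 6 XOR 4 = 2 < 6 — winning move (to 2).
  22: 22 XOR 4 = 18 < 22 — winning move (to 18).
  20: 20 XOR 4 = 16 < 20 — winning move (to 16).
That gives 3 winning moves.

3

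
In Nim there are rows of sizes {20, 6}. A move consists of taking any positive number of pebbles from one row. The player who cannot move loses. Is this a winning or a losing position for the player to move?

Winning position

Compute the nim-sum pairwise:
20 ^ 6 = 18
The nim-sum is 18 ≠ 0, so this is an N-position: the player to move can win.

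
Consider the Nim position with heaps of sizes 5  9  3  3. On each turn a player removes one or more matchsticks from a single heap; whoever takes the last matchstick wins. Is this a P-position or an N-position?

Compute the nim-sum pairwise:
5 XOR 9 = 12
12 XOR 3 = 15
15 XOR 3 = 12
The nim-sum is 12 ≠ 0, so this is an N-position: the player to move can win.

N-position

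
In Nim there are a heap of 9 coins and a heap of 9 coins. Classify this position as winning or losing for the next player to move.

In binary:
  1001  (9)
  1001  (9)
  ----
  0000  (0)
The nim-sum is 0, so this is a P-position: the player to move is in a losing position under optimal play.

Losing position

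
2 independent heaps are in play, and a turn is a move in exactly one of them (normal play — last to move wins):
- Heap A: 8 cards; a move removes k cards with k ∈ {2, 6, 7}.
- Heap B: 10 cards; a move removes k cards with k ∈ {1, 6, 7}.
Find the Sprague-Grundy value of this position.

Grundy values for heap A (subtraction set {2, 6, 7}):
k:     0  1  2  3  4  5  6  7  8
g(k):  0  0  1  1  0  0  1  1  2
So g(8) = 2.
Build the Grundy sequence for heap B with g(k) = mex{g(k−s) : s ∈ {1, 6, 7}, s ≤ k}:
g(0) = mex{} = 0
g(1) = mex{0} = 1
g(2) = mex{1} = 0
g(3) = mex{0} = 1
g(4) = mex{1} = 0
g(5) = mex{0} = 1
g(6) = mex{0,1} = 2
g(7) = mex{0,1,2} = 3
g(8) = mex{0,1,3} = 2
g(9) = mex{0,1,2} = 3
g(10) = mex{0,1,3} = 2
So g(10) = 2.
The value of a disjunctive sum is the nim-sum of the parts.
Combined value = 2 XOR 2 = 0.

0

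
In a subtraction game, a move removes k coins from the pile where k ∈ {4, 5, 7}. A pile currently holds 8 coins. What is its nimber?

2

Build the Grundy sequence with g(k) = mex{g(k−s) : s ∈ {4, 5, 7}, s ≤ k}:
g(0) = mex{} = 0
g(1) = mex{} = 0
g(2) = mex{} = 0
g(3) = mex{} = 0
g(4) = mex{0} = 1
g(5) = mex{0} = 1
g(6) = mex{0} = 1
g(7) = mex{0} = 1
g(8) = mex{0,1} = 2
So g(8) = 2.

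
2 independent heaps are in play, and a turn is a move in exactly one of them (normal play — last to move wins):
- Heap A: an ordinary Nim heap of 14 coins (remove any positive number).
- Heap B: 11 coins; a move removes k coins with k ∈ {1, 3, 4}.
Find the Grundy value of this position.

12

Heap A is a plain Nim heap of size 14, so its Grundy value is 14.
For heap B, compute g(0), g(1), … with moves {1, 3, 4}:
k:     0  1  2  3  4  5  6  7  8  9 10 11
g(k):  0  1  0  1  2  3  2  0  1  0  1  2
So g(11) = 2.
By the Sprague-Grundy theorem, the Grundy value of a sum of independent games is the XOR of the component values.
Combined value = 14 XOR 2 = 12.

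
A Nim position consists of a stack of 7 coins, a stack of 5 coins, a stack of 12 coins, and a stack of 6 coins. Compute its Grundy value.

8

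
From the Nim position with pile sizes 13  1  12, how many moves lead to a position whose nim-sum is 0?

Compute the nim-sum pairwise:
13 XOR 1 = 12
12 XOR 12 = 0
The nim-sum is already 0, so every move leaves a nonzero nim-sum — there are no winning moves.

0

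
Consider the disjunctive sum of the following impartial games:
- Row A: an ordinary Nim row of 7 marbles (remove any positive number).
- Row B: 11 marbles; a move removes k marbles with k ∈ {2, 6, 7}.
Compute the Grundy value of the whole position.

Row A is a plain Nim row of size 7, so its Grundy value is 7.
For row B, compute g(0), g(1), … with moves {2, 6, 7}:
k:     0  1  2  3  4  5  6  7  8  9 10 11
g(k):  0  0  1  1  0  0  1  1  2  0  3  1
So g(11) = 1.
By the Sprague-Grundy theorem, the Grundy value of a sum of independent games is the XOR of the component values.
Combined value = 7 ⊕ 1 = 6.

6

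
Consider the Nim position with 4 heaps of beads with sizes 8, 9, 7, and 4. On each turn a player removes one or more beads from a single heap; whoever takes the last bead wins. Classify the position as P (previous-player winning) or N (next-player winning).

N-position

Nim-sum: 8 XOR 9 XOR 7 XOR 4 = 2.
The nim-sum is 2 ≠ 0, so this is an N-position: the player to move can win.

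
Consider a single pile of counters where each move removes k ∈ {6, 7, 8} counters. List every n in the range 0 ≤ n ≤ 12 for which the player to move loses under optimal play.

Grundy values for subtraction set {6, 7, 8}:
k:     0  1  2  3  4  5  6  7  8  9 10 11 12
g(k):  0  0  0  0  0  0  1  1  1  1  1  1  2
The P-positions (g = 0) in 0..12 are 0, 1, 2, 3, 4, 5.

0, 1, 2, 3, 4, 5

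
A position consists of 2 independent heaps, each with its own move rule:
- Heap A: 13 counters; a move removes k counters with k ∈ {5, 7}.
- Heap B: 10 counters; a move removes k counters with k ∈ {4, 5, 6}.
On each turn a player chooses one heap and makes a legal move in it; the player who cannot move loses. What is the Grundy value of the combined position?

0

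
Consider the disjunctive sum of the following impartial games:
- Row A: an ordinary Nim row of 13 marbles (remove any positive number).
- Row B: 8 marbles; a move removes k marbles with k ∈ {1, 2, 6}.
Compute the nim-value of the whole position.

12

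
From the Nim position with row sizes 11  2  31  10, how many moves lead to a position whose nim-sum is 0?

Compute the nim-sum pairwise:
11 ^ 2 = 9
9 ^ 31 = 22
22 ^ 10 = 28
The overall nim-sum is X = 28. A row of size p has a winning move iff p XOR X < p (reduce it to p XOR X).
  11: 11 XOR 28 = 23 ≥ 11 — no move.
  2: 2 XOR 28 = 30 ≥ 2 — no move.
  31: 31 XOR 28 = 3 < 31 — winning move (to 3).
  10: 10 XOR 28 = 22 ≥ 10 — no move.
That gives 1 winning move.

1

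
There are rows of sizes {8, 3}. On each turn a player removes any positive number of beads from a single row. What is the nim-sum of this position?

Compute the nim-sum pairwise:
8 ^ 3 = 11

11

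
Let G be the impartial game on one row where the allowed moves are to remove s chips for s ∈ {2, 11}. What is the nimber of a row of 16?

Compute g(0), g(1), … for moves {2, 11}:
k:     0  1  2  3  4  5  6  7  8  9 10 11 12 13 14 15 16
g(k):  0  0  1  1  0  0  1  1  0  0  1  1  2  0  0  1  1
So g(16) = 1.

1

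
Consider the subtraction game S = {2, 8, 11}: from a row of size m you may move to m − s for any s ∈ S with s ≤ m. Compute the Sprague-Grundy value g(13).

2

Build the Grundy sequence with g(k) = mex{g(k−s) : s ∈ {2, 8, 11}, s ≤ k}:
k:     0  1  2  3  4  5  6  7  8  9 10 11 12 13
g(k):  0  0  1  1  0  0  1  1  2  2  0  3  1  2
So g(13) = 2.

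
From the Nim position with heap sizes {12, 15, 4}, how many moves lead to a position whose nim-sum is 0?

In binary:
  1100  (12)
  1111  (15)
  0100  (4)
  ----
  0111  (7)
The overall nim-sum is X = 7. A heap of size p has a winning move iff p XOR X < p (reduce it to p XOR X).
  12: 12 XOR 7 = 11 < 12 — winning move (to 11).
  15: 15 XOR 7 = 8 < 15 — winning move (to 8).
  4: 4 XOR 7 = 3 < 4 — winning move (to 3).
That gives 3 winning moves.

3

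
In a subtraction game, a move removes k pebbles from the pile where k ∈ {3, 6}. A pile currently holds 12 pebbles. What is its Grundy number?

1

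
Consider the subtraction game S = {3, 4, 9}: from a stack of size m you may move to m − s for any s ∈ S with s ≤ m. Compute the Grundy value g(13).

0

Compute g(0), g(1), … for moves {3, 4, 9}:
k:     0  1  2  3  4  5  6  7  8  9 10 11 12 13
g(k):  0  0  0  1  1  1  2  0  0  3  1  1  2  0
So g(13) = 0.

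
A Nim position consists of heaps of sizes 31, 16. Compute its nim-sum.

15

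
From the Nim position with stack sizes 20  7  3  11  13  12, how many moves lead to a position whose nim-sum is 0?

1

Write each in binary and XOR column by column:
  10100  (20)
  00111  (7)
  00011  (3)
  01011  (11)
  01101  (13)
  01100  (12)
  -----
  11010  (26)
The overall nim-sum is X = 26. A stack of size p has a winning move iff p XOR X < p (reduce it to p XOR X).
  20: 20 XOR 26 = 14 < 20 — winning move (to 14).
  7: 7 XOR 26 = 29 ≥ 7 — no move.
  3: 3 XOR 26 = 25 ≥ 3 — no move.
  11: 11 XOR 26 = 17 ≥ 11 — no move.
  13: 13 XOR 26 = 23 ≥ 13 — no move.
  12: 12 XOR 26 = 22 ≥ 12 — no move.
That gives 1 winning move.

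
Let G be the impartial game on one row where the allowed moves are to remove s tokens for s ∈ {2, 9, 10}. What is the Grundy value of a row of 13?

2

Compute g(0), g(1), … for moves {2, 9, 10}:
k:     0  1  2  3  4  5  6  7  8  9 10 11 12 13
g(k):  0  0  1  1  0  0  1  1  0  2  1  3  0  2
So g(13) = 2.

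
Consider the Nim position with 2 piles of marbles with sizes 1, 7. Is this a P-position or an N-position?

N-position

Nim-sum: 1 ⊕ 7 = 6.
The nim-sum is 6 ≠ 0, so this is an N-position: the player to move can win.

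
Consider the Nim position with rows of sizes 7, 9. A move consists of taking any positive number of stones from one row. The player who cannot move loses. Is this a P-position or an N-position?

N-position

Nim-sum: 7 XOR 9 = 14.
The nim-sum is 14 ≠ 0, so this is an N-position: the player to move can win.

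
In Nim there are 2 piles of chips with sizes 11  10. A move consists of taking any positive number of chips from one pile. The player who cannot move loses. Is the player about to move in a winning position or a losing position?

Bitwise XOR of the heap sizes:
  1011  (11)
  1010  (10)
  ----
  0001  (1)
The nim-sum is 1 ≠ 0, so this is an N-position: the player to move can win.

Winning position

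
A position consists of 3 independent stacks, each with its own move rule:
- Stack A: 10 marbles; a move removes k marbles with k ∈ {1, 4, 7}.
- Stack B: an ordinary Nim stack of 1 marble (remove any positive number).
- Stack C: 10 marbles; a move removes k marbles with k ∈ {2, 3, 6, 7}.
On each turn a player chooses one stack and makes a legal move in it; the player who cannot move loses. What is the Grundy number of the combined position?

1

Build the Grundy sequence for stack A with g(k) = mex{g(k−s) : s ∈ {1, 4, 7}, s ≤ k}:
k:     0  1  2  3  4  5  6  7  8  9 10
g(k):  0  1  0  1  2  0  1  2  0  1  0
So g(10) = 0.
Stack B is a plain Nim stack of size 1, so its Grundy value is 1.
Grundy values for stack C (subtraction set {2, 3, 6, 7}):
k:     0  1  2  3  4  5  6  7  8  9 10
g(k):  0  0  1  1  2  0  3  1  2  0  0
So g(10) = 0.
The value of a disjunctive sum is the nim-sum of the parts.
Combined value = 0 XOR 1 XOR 0 = 1.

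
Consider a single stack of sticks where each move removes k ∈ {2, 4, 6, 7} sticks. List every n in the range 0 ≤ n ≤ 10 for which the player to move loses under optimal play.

0, 1, 9, 10

Grundy values for subtraction set {2, 4, 6, 7}:
k:     0  1  2  3  4  5  6  7  8  9 10
g(k):  0  0  1  1  2  2  3  3  4  0  0
The P-positions (g = 0) in 0..10 are 0, 1, 9, 10.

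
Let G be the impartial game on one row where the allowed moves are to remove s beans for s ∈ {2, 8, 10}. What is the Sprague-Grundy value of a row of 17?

Compute g(0), g(1), … for moves {2, 8, 10}:
k:     0  1  2  3  4  5  6  7  8  9 10 11 12 13 14 15 16 17
g(k):  0  0  1  1  0  0  1  1  2  2  3  3  2  2  3  3  0  0
So g(17) = 0.

0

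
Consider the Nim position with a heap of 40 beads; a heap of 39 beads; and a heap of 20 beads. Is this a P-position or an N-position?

N-position

Compute the nim-sum pairwise:
40 XOR 39 = 15
15 XOR 20 = 27
The nim-sum is 27 ≠ 0, so this is an N-position: the player to move can win.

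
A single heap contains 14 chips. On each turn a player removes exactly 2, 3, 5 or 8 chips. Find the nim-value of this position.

Grundy values for subtraction set {2, 3, 5, 8}:
k:     0  1  2  3  4  5  6  7  8  9 10 11 12 13 14
g(k):  0  0  1  1  2  2  3  0  4  1  3  0  4  1  2
So g(14) = 2.

2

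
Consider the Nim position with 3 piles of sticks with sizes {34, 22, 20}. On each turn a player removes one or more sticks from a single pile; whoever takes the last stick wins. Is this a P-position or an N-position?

N-position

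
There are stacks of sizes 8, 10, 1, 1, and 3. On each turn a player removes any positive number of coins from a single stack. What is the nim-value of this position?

Bitwise XOR of the heap sizes:
  1000  (8)
  1010  (10)
  0001  (1)
  0001  (1)
  0011  (3)
  ----
  0001  (1)

1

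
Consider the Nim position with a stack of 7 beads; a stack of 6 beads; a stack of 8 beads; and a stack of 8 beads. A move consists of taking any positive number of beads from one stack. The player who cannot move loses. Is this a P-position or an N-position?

N-position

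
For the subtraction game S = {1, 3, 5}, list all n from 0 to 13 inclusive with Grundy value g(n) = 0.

0, 2, 4, 6, 8, 10, 12

Build the Grundy sequence with g(k) = mex{g(k−s) : s ∈ {1, 3, 5}, s ≤ k}:
g(0) = mex{} = 0
g(1) = mex{0} = 1
g(2) = mex{1} = 0
g(3) = mex{0} = 1
g(4) = mex{1} = 0
g(5) = mex{0} = 1
g(6) = mex{1} = 0
g(7) = mex{0} = 1
g(8) = mex{1} = 0
g(9) = mex{0} = 1
g(10) = mex{1} = 0
g(11) = mex{0} = 1
g(12) = mex{1} = 0
g(13) = mex{0} = 1
The P-positions (g = 0) in 0..13 are 0, 2, 4, 6, 8, 10, 12.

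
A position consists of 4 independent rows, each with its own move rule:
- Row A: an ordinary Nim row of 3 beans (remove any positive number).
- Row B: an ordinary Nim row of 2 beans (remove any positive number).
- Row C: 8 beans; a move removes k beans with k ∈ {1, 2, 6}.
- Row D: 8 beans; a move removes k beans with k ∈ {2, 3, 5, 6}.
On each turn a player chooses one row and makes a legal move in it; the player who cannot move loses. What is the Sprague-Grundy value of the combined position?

0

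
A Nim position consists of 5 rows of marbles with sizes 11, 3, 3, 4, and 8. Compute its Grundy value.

7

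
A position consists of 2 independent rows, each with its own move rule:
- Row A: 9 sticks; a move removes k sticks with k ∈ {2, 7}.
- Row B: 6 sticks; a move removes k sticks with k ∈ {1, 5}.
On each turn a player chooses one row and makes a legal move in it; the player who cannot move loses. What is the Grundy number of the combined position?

Build the Grundy sequence for row A with g(k) = mex{g(k−s) : s ∈ {2, 7}, s ≤ k}:
g(0) = mex{} = 0
g(1) = mex{} = 0
g(2) = mex{0} = 1
g(3) = mex{0} = 1
g(4) = mex{1} = 0
g(5) = mex{1} = 0
g(6) = mex{0} = 1
g(7) = mex{0} = 1
g(8) = mex{0,1} = 2
g(9) = mex{1} = 0
So g(9) = 0.
Grundy values for row B (subtraction set {1, 5}):
g(0) = mex{} = 0
g(1) = mex{0} = 1
g(2) = mex{1} = 0
g(3) = mex{0} = 1
g(4) = mex{1} = 0
g(5) = mex{0} = 1
g(6) = mex{1} = 0
So g(6) = 0.
The value of a disjunctive sum is the nim-sum of the parts.
Combined value = 0 ⊕ 0 = 0.

0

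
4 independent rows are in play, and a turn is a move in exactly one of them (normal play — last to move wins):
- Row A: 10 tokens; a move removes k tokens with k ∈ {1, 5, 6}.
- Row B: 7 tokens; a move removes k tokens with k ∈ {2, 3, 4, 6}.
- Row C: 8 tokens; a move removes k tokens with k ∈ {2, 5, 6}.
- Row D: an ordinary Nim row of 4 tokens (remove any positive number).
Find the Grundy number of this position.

5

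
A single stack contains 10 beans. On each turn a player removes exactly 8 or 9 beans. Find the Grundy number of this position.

1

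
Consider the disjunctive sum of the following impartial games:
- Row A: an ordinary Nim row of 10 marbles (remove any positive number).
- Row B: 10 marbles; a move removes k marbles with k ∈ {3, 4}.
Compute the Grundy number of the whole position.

11

Row A is a plain Nim row of size 10, so its Grundy value is 10.
Grundy values for row B (subtraction set {3, 4}):
k:     0  1  2  3  4  5  6  7  8  9 10
g(k):  0  0  0  1  1  1  2  0  0  0  1
So g(10) = 1.
By the Sprague-Grundy theorem, the Grundy value of a sum of independent games is the XOR of the component values.
Combined value = 10 XOR 1 = 11.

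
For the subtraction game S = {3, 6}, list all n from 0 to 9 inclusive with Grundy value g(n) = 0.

0, 1, 2, 9

Build the Grundy sequence with g(k) = mex{g(k−s) : s ∈ {3, 6}, s ≤ k}:
k:     0  1  2  3  4  5  6  7  8  9
g(k):  0  0  0  1  1  1  2  2  2  0
The P-positions (g = 0) in 0..9 are 0, 1, 2, 9.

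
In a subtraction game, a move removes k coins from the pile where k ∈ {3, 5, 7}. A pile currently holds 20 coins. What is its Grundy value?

0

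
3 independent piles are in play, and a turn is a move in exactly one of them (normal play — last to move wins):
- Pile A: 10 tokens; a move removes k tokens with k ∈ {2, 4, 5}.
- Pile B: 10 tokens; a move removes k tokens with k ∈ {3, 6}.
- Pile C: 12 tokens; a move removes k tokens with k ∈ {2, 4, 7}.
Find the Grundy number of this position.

Build the Grundy sequence for pile A with g(k) = mex{g(k−s) : s ∈ {2, 4, 5}, s ≤ k}:
g(0) = mex{} = 0
g(1) = mex{} = 0
g(2) = mex{0} = 1
g(3) = mex{0} = 1
g(4) = mex{0,1} = 2
g(5) = mex{0,1} = 2
g(6) = mex{0,1,2} = 3
g(7) = mex{1,2} = 0
g(8) = mex{1,2,3} = 0
g(9) = mex{0,2} = 1
g(10) = mex{0,2,3} = 1
So g(10) = 1.
Build the Grundy sequence for pile B with g(k) = mex{g(k−s) : s ∈ {3, 6}, s ≤ k}:
k:     0  1  2  3  4  5  6  7  8  9 10
g(k):  0  0  0  1  1  1  2  2  2  0  0
So g(10) = 0.
For pile C, compute g(0), g(1), … with moves {2, 4, 7}:
g(0) = mex{} = 0
g(1) = mex{} = 0
g(2) = mex{0} = 1
g(3) = mex{0} = 1
g(4) = mex{0,1} = 2
g(5) = mex{0,1} = 2
g(6) = mex{1,2} = 0
g(7) = mex{0,1,2} = 3
g(8) = mex{0,2} = 1
g(9) = mex{1,2,3} = 0
g(10) = mex{0,1} = 2
g(11) = mex{0,2,3} = 1
g(12) = mex{1,2} = 0
So g(12) = 0.
By the Sprague-Grundy theorem, the Grundy value of a sum of independent games is the XOR of the component values.
Combined value = 1 ⊕ 0 ⊕ 0 = 1.

1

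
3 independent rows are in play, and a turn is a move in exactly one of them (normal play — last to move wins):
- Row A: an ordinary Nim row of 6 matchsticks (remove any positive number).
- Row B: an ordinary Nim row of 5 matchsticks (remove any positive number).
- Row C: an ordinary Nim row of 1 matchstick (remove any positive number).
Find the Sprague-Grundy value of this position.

2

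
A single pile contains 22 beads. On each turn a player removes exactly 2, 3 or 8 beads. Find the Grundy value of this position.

1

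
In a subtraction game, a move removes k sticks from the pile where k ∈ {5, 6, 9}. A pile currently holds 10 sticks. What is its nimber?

2

Compute g(0), g(1), … for moves {5, 6, 9}:
k:     0  1  2  3  4  5  6  7  8  9 10
g(k):  0  0  0  0  0  1  1  1  1  1  2
So g(10) = 2.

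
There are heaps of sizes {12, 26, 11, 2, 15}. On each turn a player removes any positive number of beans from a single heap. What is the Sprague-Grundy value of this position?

16

Compute the nim-sum pairwise:
12 XOR 26 = 22
22 XOR 11 = 29
29 XOR 2 = 31
31 XOR 15 = 16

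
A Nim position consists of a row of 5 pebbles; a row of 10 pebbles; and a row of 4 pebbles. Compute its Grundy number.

Compute the nim-sum pairwise:
5 ⊕ 10 = 15
15 ⊕ 4 = 11

11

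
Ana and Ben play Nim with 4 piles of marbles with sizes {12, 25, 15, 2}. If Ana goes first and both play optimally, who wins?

Ana wins

Compute the nim-sum pairwise:
12 ^ 25 = 21
21 ^ 15 = 26
26 ^ 2 = 24
The nim-sum is 24 ≠ 0, so this is an N-position: the player to move can win; Ana has a winning move.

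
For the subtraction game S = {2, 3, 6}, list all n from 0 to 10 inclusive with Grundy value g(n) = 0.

0, 1, 5, 9, 10

Build the Grundy sequence with g(k) = mex{g(k−s) : s ∈ {2, 3, 6}, s ≤ k}:
k:     0  1  2  3  4  5  6  7  8  9 10
g(k):  0  0  1  1  2  0  3  1  2  0  0
The P-positions (g = 0) in 0..10 are 0, 1, 5, 9, 10.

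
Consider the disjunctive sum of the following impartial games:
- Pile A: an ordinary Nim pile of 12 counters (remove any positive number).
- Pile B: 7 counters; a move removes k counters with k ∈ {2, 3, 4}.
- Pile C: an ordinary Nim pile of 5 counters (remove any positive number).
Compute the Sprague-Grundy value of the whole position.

9

Pile A is a plain Nim pile of size 12, so its Grundy value is 12.
Grundy values for pile B (subtraction set {2, 3, 4}):
g(0) = mex{} = 0
g(1) = mex{} = 0
g(2) = mex{0} = 1
g(3) = mex{0} = 1
g(4) = mex{0,1} = 2
g(5) = mex{0,1} = 2
g(6) = mex{1,2} = 0
g(7) = mex{1,2} = 0
So g(7) = 0.
Pile C is a plain Nim pile of size 5, so its Grundy value is 5.
By the Sprague-Grundy theorem, the Grundy value of a sum of independent games is the XOR of the component values.
Combined value = 12 ⊕ 0 ⊕ 5 = 9.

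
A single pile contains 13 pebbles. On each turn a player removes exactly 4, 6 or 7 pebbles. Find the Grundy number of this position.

Compute g(0), g(1), … for moves {4, 6, 7}:
k:     0  1  2  3  4  5  6  7  8  9 10 11 12 13
g(k):  0  0  0  0  1  1  1  1  2  2  2  0  0  0
So g(13) = 0.

0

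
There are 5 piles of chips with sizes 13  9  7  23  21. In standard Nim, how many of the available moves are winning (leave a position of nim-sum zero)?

5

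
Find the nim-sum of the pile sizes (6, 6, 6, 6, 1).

1

Compute the nim-sum pairwise:
6 ^ 6 = 0
0 ^ 6 = 6
6 ^ 6 = 0
0 ^ 1 = 1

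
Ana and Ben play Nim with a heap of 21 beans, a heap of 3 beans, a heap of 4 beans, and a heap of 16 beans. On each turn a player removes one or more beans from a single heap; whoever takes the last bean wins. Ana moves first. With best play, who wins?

Ana wins

Compute the nim-sum pairwise:
21 ^ 3 = 22
22 ^ 4 = 18
18 ^ 16 = 2
The nim-sum is 2 ≠ 0, so this is an N-position: the player to move can win; Ana has a winning move.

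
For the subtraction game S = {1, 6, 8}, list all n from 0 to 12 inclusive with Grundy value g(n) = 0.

Build the Grundy sequence with g(k) = mex{g(k−s) : s ∈ {1, 6, 8}, s ≤ k}:
g(0) = mex{} = 0
g(1) = mex{0} = 1
g(2) = mex{1} = 0
g(3) = mex{0} = 1
g(4) = mex{1} = 0
g(5) = mex{0} = 1
g(6) = mex{0,1} = 2
g(7) = mex{1,2} = 0
g(8) = mex{0} = 1
g(9) = mex{1} = 0
g(10) = mex{0} = 1
g(11) = mex{1} = 0
g(12) = mex{0,2} = 1
The P-positions (g = 0) in 0..12 are 0, 2, 4, 7, 9, 11.

0, 2, 4, 7, 9, 11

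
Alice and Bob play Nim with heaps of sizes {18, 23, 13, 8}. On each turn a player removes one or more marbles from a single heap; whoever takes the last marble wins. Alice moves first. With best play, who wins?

Bob wins

Bitwise XOR of the heap sizes:
  10010  (18)
  10111  (23)
  01101  (13)
  01000  (8)
  -----
  00000  (0)
The nim-sum is 0, so this is a P-position: the player to move is in a losing position under optimal play; Alice is about to move from it and so loses — Bob wins.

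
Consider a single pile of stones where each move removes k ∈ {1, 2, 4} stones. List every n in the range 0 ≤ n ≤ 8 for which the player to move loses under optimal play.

0, 3, 6

Build the Grundy sequence with g(k) = mex{g(k−s) : s ∈ {1, 2, 4}, s ≤ k}:
k:     0  1  2  3  4  5  6  7  8
g(k):  0  1  2  0  1  2  0  1  2
The P-positions (g = 0) in 0..8 are 0, 3, 6.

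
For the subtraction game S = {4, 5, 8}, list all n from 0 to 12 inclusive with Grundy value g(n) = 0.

0, 1, 2, 3, 12

Compute g(0), g(1), … for moves {4, 5, 8}:
g(0) = mex{} = 0
g(1) = mex{} = 0
g(2) = mex{} = 0
g(3) = mex{} = 0
g(4) = mex{0} = 1
g(5) = mex{0} = 1
g(6) = mex{0} = 1
g(7) = mex{0} = 1
g(8) = mex{0,1} = 2
g(9) = mex{0,1} = 2
g(10) = mex{0,1} = 2
g(11) = mex{0,1} = 2
g(12) = mex{1,2} = 0
The P-positions (g = 0) in 0..12 are 0, 1, 2, 3, 12.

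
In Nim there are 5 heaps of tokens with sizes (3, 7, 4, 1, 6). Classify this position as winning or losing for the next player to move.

Compute the nim-sum pairwise:
3 ^ 7 = 4
4 ^ 4 = 0
0 ^ 1 = 1
1 ^ 6 = 7
The nim-sum is 7 ≠ 0, so this is an N-position: the player to move can win.

Winning position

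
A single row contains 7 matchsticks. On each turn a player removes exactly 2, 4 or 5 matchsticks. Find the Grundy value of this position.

Grundy values for subtraction set {2, 4, 5}:
g(0) = mex{} = 0
g(1) = mex{} = 0
g(2) = mex{0} = 1
g(3) = mex{0} = 1
g(4) = mex{0,1} = 2
g(5) = mex{0,1} = 2
g(6) = mex{0,1,2} = 3
g(7) = mex{1,2} = 0
So g(7) = 0.

0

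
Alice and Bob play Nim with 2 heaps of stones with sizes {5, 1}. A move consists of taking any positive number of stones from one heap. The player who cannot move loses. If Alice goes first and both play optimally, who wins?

Nim-sum: 5 ^ 1 = 4.
The nim-sum is 4 ≠ 0, so this is an N-position: the player to move can win; Alice has a winning move.

Alice wins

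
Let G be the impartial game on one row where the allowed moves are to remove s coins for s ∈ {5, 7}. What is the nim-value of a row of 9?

1

Compute g(0), g(1), … for moves {5, 7}:
k:     0  1  2  3  4  5  6  7  8  9
g(k):  0  0  0  0  0  1  1  1  1  1
So g(9) = 1.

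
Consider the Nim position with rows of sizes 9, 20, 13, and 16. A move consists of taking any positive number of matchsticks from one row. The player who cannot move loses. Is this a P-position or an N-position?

Compute the nim-sum pairwise:
9 ^ 20 = 29
29 ^ 13 = 16
16 ^ 16 = 0
The nim-sum is 0, so this is a P-position: the player to move is in a losing position under optimal play.

P-position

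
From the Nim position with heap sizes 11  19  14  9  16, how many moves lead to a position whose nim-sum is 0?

Write each in binary and XOR column by column:
  01011  (11)
  10011  (19)
  01110  (14)
  01001  (9)
  10000  (16)
  -----
  01111  (15)
The overall nim-sum is X = 15. A heap of size p has a winning move iff p XOR X < p (reduce it to p XOR X).
  11: 11 XOR 15 = 4 < 11 — winning move (to 4).
  19: 19 XOR 15 = 28 ≥ 19 — no move.
  14: 14 XOR 15 = 1 < 14 — winning move (to 1).
  9: 9 XOR 15 = 6 < 9 — winning move (to 6).
  16: 16 XOR 15 = 31 ≥ 16 — no move.
That gives 3 winning moves.

3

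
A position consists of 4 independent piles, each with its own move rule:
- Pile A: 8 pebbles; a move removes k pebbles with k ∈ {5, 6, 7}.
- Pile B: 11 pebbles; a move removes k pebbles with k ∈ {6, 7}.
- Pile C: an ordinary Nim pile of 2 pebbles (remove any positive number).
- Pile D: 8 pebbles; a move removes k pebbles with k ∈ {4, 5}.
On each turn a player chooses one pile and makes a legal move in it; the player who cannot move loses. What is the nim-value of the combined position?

Build the Grundy sequence for pile A with g(k) = mex{g(k−s) : s ∈ {5, 6, 7}, s ≤ k}:
g(0) = mex{} = 0
g(1) = mex{} = 0
g(2) = mex{} = 0
g(3) = mex{} = 0
g(4) = mex{} = 0
g(5) = mex{0} = 1
g(6) = mex{0} = 1
g(7) = mex{0} = 1
g(8) = mex{0} = 1
So g(8) = 1.
For pile B, compute g(0), g(1), … with moves {6, 7}:
g(0) = mex{} = 0
g(1) = mex{} = 0
g(2) = mex{} = 0
g(3) = mex{} = 0
g(4) = mex{} = 0
g(5) = mex{} = 0
g(6) = mex{0} = 1
g(7) = mex{0} = 1
g(8) = mex{0} = 1
g(9) = mex{0} = 1
g(10) = mex{0} = 1
g(11) = mex{0} = 1
So g(11) = 1.
Pile C is a plain Nim pile of size 2, so its Grundy value is 2.
Build the Grundy sequence for pile D with g(k) = mex{g(k−s) : s ∈ {4, 5}, s ≤ k}:
g(0) = mex{} = 0
g(1) = mex{} = 0
g(2) = mex{} = 0
g(3) = mex{} = 0
g(4) = mex{0} = 1
g(5) = mex{0} = 1
g(6) = mex{0} = 1
g(7) = mex{0} = 1
g(8) = mex{0,1} = 2
So g(8) = 2.
The value of a disjunctive sum is the nim-sum of the parts.
Combined value = 1 ⊕ 1 ⊕ 2 ⊕ 2 = 0.

0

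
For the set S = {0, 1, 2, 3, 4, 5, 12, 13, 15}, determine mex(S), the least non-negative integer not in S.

The values 0, 1, 2, 3, 4, 5 are all present; 6 is the first non-negative integer missing from the set.

6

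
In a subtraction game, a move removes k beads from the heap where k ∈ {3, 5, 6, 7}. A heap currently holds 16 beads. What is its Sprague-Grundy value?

2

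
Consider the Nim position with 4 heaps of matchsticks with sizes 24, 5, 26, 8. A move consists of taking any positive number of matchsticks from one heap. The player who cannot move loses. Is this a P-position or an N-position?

Compute the nim-sum pairwise:
24 XOR 5 = 29
29 XOR 26 = 7
7 XOR 8 = 15
The nim-sum is 15 ≠ 0, so this is an N-position: the player to move can win.

N-position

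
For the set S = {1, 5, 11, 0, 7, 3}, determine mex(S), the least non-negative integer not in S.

2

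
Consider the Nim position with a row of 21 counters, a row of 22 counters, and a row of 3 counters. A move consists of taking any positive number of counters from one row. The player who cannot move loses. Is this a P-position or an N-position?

P-position

Compute the nim-sum pairwise:
21 XOR 22 = 3
3 XOR 3 = 0
The nim-sum is 0, so this is a P-position: the player to move is in a losing position under optimal play.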